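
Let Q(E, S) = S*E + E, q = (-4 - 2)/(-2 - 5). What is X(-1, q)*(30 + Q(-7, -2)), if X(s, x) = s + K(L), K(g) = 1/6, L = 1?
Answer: -185/6 ≈ -30.833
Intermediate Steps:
K(g) = ⅙
q = 6/7 (q = -6/(-7) = -6*(-⅐) = 6/7 ≈ 0.85714)
Q(E, S) = E + E*S (Q(E, S) = E*S + E = E + E*S)
X(s, x) = ⅙ + s (X(s, x) = s + ⅙ = ⅙ + s)
X(-1, q)*(30 + Q(-7, -2)) = (⅙ - 1)*(30 - 7*(1 - 2)) = -5*(30 - 7*(-1))/6 = -5*(30 + 7)/6 = -⅚*37 = -185/6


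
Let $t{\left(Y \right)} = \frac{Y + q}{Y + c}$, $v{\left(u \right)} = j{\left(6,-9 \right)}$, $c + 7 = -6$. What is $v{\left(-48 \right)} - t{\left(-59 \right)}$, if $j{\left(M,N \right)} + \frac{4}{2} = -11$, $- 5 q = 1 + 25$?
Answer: $- \frac{1667}{120} \approx -13.892$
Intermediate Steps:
$q = - \frac{26}{5}$ ($q = - \frac{1 + 25}{5} = \left(- \frac{1}{5}\right) 26 = - \frac{26}{5} \approx -5.2$)
$c = -13$ ($c = -7 - 6 = -13$)
$j{\left(M,N \right)} = -13$ ($j{\left(M,N \right)} = -2 - 11 = -13$)
$v{\left(u \right)} = -13$
$t{\left(Y \right)} = \frac{- \frac{26}{5} + Y}{-13 + Y}$ ($t{\left(Y \right)} = \frac{Y - \frac{26}{5}}{Y - 13} = \frac{- \frac{26}{5} + Y}{-13 + Y}$)
$v{\left(-48 \right)} - t{\left(-59 \right)} = -13 - \frac{- \frac{26}{5} - 59}{-13 - 59} = -13 - \frac{1}{-72} \left(- \frac{321}{5}\right) = -13 - \left(- \frac{1}{72}\right) \left(- \frac{321}{5}\right) = -13 - \frac{107}{120} = - \frac{1667}{120}$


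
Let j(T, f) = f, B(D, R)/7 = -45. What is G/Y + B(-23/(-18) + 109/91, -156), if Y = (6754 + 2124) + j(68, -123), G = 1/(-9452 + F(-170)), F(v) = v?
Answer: -26535792151/84240610 ≈ -315.00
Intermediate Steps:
B(D, R) = -315 (B(D, R) = 7*(-45) = -315)
G = -1/9622 (G = 1/(-9452 - 170) = 1/(-9622) = -1/9622 ≈ -0.00010393)
Y = 8755 (Y = (6754 + 2124) - 123 = 8878 - 123 = 8755)
G/Y + B(-23/(-18) + 109/91, -156) = -1/9622/8755 - 315 = -1/9622*1/8755 - 315 = -1/84240610 - 315 = -26535792151/84240610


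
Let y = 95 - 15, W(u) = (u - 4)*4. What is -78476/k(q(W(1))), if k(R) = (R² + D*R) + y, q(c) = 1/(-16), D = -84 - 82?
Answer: -20089856/23137 ≈ -868.30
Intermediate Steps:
W(u) = -16 + 4*u (W(u) = (-4 + u)*4 = -16 + 4*u)
D = -166
y = 80
q(c) = -1/16
k(R) = 80 + R² - 166*R (k(R) = (R² - 166*R) + 80 = 80 + R² - 166*R)
-78476/k(q(W(1))) = -78476/(80 + (-1/16)² - 166*(-1/16)) = -78476/(80 + 1/256 + 83/8) = -78476/23137/256 = -78476*256/23137 = -20089856/23137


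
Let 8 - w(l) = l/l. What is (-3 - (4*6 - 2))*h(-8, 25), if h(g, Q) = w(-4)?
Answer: -175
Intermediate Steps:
w(l) = 7 (w(l) = 8 - l/l = 8 - 1*1 = 8 - 1 = 7)
h(g, Q) = 7
(-3 - (4*6 - 2))*h(-8, 25) = (-3 - (4*6 - 2))*7 = (-3 - (24 - 2))*7 = (-3 - 1*22)*7 = (-3 - 22)*7 = -25*7 = -175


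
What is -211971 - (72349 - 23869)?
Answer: -260451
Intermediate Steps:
-211971 - (72349 - 23869) = -211971 - 1*48480 = -211971 - 48480 = -260451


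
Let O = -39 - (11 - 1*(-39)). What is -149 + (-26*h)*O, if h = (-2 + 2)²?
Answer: -149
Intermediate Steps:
O = -89 (O = -39 - (11 + 39) = -39 - 1*50 = -39 - 50 = -89)
h = 0 (h = 0² = 0)
-149 + (-26*h)*O = -149 - 26*0*(-89) = -149 + 0*(-89) = -149 + 0 = -149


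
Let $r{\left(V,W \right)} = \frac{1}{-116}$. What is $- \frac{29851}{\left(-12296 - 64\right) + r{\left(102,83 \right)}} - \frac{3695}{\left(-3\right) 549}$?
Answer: $\frac{11000840147}{2361404367} \approx 4.6586$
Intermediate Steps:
$r{\left(V,W \right)} = - \frac{1}{116}$
$- \frac{29851}{\left(-12296 - 64\right) + r{\left(102,83 \right)}} - \frac{3695}{\left(-3\right) 549} = - \frac{29851}{\left(-12296 - 64\right) - \frac{1}{116}} - \frac{3695}{\left(-3\right) 549} = - \frac{29851}{-12360 - \frac{1}{116}} - \frac{3695}{-1647} = - \frac{29851}{- \frac{1433761}{116}} - - \frac{3695}{1647} = \left(-29851\right) \left(- \frac{116}{1433761}\right) + \frac{3695}{1647} = \frac{3462716}{1433761} + \frac{3695}{1647} = \frac{11000840147}{2361404367}$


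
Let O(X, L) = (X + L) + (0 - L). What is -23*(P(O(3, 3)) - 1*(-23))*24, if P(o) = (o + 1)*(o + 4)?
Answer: -28152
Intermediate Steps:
O(X, L) = X (O(X, L) = (L + X) - L = X)
P(o) = (1 + o)*(4 + o)
-23*(P(O(3, 3)) - 1*(-23))*24 = -23*((4 + 3² + 5*3) - 1*(-23))*24 = -23*((4 + 9 + 15) + 23)*24 = -23*(28 + 23)*24 = -23*51*24 = -1173*24 = -28152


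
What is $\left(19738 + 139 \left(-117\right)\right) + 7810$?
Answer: $11285$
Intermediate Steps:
$\left(19738 + 139 \left(-117\right)\right) + 7810 = \left(19738 - 16263\right) + 7810 = 3475 + 7810 = 11285$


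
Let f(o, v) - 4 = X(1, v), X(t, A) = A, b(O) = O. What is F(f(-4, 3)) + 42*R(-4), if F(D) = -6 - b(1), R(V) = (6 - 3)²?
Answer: 371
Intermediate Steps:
f(o, v) = 4 + v
R(V) = 9 (R(V) = 3² = 9)
F(D) = -7 (F(D) = -6 - 1*1 = -6 - 1 = -7)
F(f(-4, 3)) + 42*R(-4) = -7 + 42*9 = -7 + 378 = 371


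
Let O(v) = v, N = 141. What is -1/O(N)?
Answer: -1/141 ≈ -0.0070922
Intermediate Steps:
-1/O(N) = -1/141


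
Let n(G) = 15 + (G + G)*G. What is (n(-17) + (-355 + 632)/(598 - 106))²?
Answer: 85283273089/242064 ≈ 3.5232e+5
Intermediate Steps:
n(G) = 15 + 2*G² (n(G) = 15 + (2*G)*G = 15 + 2*G²)
(n(-17) + (-355 + 632)/(598 - 106))² = ((15 + 2*(-17)²) + (-355 + 632)/(598 - 106))² = ((15 + 2*289) + 277/492)² = ((15 + 578) + 277*(1/492))² = (593 + 277/492)² = (292033/492)² = 85283273089/242064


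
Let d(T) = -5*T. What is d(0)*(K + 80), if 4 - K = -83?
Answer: 0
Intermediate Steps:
K = 87 (K = 4 - 1*(-83) = 4 + 83 = 87)
d(0)*(K + 80) = (-5*0)*(87 + 80) = 0*167 = 0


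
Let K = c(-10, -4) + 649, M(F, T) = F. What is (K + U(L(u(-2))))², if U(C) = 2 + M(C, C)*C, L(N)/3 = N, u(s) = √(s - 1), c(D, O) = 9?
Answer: 400689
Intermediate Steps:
u(s) = √(-1 + s)
L(N) = 3*N
U(C) = 2 + C² (U(C) = 2 + C*C = 2 + C²)
K = 658 (K = 9 + 649 = 658)
(K + U(L(u(-2))))² = (658 + (2 + (3*√(-1 - 2))²))² = (658 + (2 + (3*√(-3))²))² = (658 + (2 + (3*(I*√3))²))² = (658 + (2 + (3*I*√3)²))² = (658 + (2 - 27))² = (658 - 25)² = 633² = 400689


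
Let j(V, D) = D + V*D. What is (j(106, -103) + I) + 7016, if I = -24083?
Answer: -28088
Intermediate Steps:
j(V, D) = D + D*V
(j(106, -103) + I) + 7016 = (-103*(1 + 106) - 24083) + 7016 = (-103*107 - 24083) + 7016 = (-11021 - 24083) + 7016 = -35104 + 7016 = -28088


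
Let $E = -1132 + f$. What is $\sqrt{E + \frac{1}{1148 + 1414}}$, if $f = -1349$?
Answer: $\frac{i \sqrt{16284894402}}{2562} \approx 49.81 i$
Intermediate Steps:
$E = -2481$ ($E = -1132 - 1349 = -2481$)
$\sqrt{E + \frac{1}{1148 + 1414}} = \sqrt{-2481 + \frac{1}{1148 + 1414}} = \sqrt{-2481 + \frac{1}{2562}} = \sqrt{- \frac{6356321}{2562}} = \frac{i \sqrt{16284894402}}{2562}$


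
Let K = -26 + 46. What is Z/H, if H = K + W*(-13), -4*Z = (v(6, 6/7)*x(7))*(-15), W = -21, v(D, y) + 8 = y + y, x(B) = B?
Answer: -165/293 ≈ -0.56314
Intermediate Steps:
v(D, y) = -8 + 2*y (v(D, y) = -8 + (y + y) = -8 + 2*y)
K = 20
Z = -165 (Z = -(-8 + 2*(6/7))*7*(-15)/4 = -(-8 + 12/7)*7*(-15)/4 = -(-44/7*7)*(-15)/4 = -(-11)*(-15) = -¼*660 = -165)
H = 293 (H = 20 - 21*(-13) = 20 + 273 = 293)
Z/H = -165/293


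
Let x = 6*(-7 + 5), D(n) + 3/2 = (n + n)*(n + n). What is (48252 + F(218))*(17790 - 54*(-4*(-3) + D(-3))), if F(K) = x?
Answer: 737058960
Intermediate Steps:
D(n) = -3/2 + 4*n² (D(n) = -3/2 + (n + n)*(n + n) = -3/2 + (2*n)*(2*n) = -3/2 + 4*n²)
x = -12 (x = 6*(-2) = -12)
F(K) = -12
(48252 + F(218))*(17790 - 54*(-4*(-3) + D(-3))) = (48252 - 12)*(17790 - 54*(-4*(-3) + (-3/2 + 4*(-3)²))) = 48240*(17790 - 54*(12 + (-3/2 + 4*9))) = 48240*(17790 - 54*(12 + (-3/2 + 36))) = 48240*(17790 - 54*(12 + 69/2)) = 48240*(17790 - 54*93/2) = 48240*(17790 - 2511) = 48240*15279 = 737058960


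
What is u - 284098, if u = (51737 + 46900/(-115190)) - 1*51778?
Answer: -3273001831/11519 ≈ -2.8414e+5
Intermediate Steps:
u = -476969/11519 (u = (51737 + 46900*(-1/115190)) - 51778 = (51737 - 4690/11519) - 51778 = 595953813/11519 - 51778 = -476969/11519 ≈ -41.407)
u - 284098 = -476969/11519 - 284098 = -3273001831/11519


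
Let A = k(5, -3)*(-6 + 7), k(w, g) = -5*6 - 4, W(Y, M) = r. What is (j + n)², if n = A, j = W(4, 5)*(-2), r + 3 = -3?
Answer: 484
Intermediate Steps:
r = -6 (r = -3 - 3 = -6)
W(Y, M) = -6
k(w, g) = -34 (k(w, g) = -30 - 4 = -34)
j = 12 (j = -6*(-2) = 12)
A = -34 (A = -34*(-6 + 7) = -34*1 = -34)
n = -34
(j + n)² = (12 - 34)² = (-22)² = 484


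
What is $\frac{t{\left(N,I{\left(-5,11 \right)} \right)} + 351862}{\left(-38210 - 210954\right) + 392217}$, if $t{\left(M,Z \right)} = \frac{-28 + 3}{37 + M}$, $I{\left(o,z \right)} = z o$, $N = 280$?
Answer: $\frac{111540229}{45347801} \approx 2.4597$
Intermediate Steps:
$I{\left(o,z \right)} = o z$
$t{\left(M,Z \right)} = - \frac{25}{37 + M}$
$\frac{t{\left(N,I{\left(-5,11 \right)} \right)} + 351862}{\left(-38210 - 210954\right) + 392217} = \frac{- \frac{25}{37 + 280} + 351862}{\left(-38210 - 210954\right) + 392217} = \frac{- \frac{25}{317} + 351862}{\left(-38210 - 210954\right) + 392217} = \frac{\left(-25\right) \frac{1}{317} + 351862}{-249164 + 392217} = \frac{- \frac{25}{317} + 351862}{143053} = \frac{111540229}{317} \cdot \frac{1}{143053} = \frac{111540229}{45347801}$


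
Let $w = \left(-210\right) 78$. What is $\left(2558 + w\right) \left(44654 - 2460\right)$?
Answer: $-583205468$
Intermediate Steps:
$w = -16380$
$\left(2558 + w\right) \left(44654 - 2460\right) = \left(2558 - 16380\right) \left(44654 - 2460\right) = \left(-13822\right) 42194 = -583205468$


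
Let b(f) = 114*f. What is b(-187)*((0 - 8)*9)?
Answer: 1534896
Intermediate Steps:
b(-187)*((0 - 8)*9) = (114*(-187))*((0 - 8)*9) = -(-170544)*9 = -21318*(-72) = 1534896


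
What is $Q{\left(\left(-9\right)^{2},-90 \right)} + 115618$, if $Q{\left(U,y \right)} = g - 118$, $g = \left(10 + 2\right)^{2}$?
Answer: $115644$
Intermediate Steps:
$g = 144$ ($g = 12^{2} = 144$)
$Q{\left(U,y \right)} = 26$ ($Q{\left(U,y \right)} = 144 - 118 = 26$)
$Q{\left(\left(-9\right)^{2},-90 \right)} + 115618 = 26 + 115618 = 115644$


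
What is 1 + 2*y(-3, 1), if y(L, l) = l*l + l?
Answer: 5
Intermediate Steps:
y(L, l) = l + l² (y(L, l) = l² + l = l + l²)
1 + 2*y(-3, 1) = 1 + 2*(1*(1 + 1)) = 1 + 2*(1*2) = 1 + 2*2 = 1 + 4 = 5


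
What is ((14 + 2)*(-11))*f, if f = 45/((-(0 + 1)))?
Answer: 7920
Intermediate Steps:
f = -45 (f = 45/((-1*1)) = 45/(-1) = 45*(-1) = -45)
((14 + 2)*(-11))*f = ((14 + 2)*(-11))*(-45) = (16*(-11))*(-45) = -176*(-45) = 7920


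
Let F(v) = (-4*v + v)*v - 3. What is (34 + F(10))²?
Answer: 72361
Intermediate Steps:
F(v) = -3 - 3*v² (F(v) = (-3*v)*v - 3 = -3*v² - 3 = -3 - 3*v²)
(34 + F(10))² = (34 + (-3 - 3*10²))² = (34 + (-3 - 3*100))² = (34 + (-3 - 300))² = (34 - 303)² = (-269)² = 72361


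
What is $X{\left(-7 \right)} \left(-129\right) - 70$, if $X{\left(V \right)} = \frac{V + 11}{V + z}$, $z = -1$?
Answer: $- \frac{11}{2} \approx -5.5$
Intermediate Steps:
$X{\left(V \right)} = \frac{11 + V}{-1 + V}$ ($X{\left(V \right)} = \frac{V + 11}{V - 1} = \frac{11 + V}{-1 + V}$)
$X{\left(-7 \right)} \left(-129\right) - 70 = \frac{11 - 7}{-1 - 7} \left(-129\right) - 70 = \frac{1}{-8} \cdot 4 \left(-129\right) - 70 = \left(- \frac{1}{8}\right) 4 \left(-129\right) - 70 = \left(- \frac{1}{2}\right) \left(-129\right) - 70 = \frac{129}{2} - 70 = - \frac{11}{2}$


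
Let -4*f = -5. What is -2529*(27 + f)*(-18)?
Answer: 2571993/2 ≈ 1.2860e+6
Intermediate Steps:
f = 5/4 (f = -¼*(-5) = 5/4 ≈ 1.2500)
-2529*(27 + f)*(-18) = -2529*(27 + 5/4)*(-18) = -285777*(-18)/4 = -2529*(-1017/2) = 2571993/2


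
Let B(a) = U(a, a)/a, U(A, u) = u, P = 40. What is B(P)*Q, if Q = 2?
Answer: 2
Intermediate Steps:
B(a) = 1 (B(a) = a/a = 1)
B(P)*Q = 1*2 = 2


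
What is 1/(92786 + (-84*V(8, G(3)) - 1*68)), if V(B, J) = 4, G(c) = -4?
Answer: 1/92382 ≈ 1.0825e-5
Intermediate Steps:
1/(92786 + (-84*V(8, G(3)) - 1*68)) = 1/(92786 + (-84*4 - 1*68)) = 1/(92786 + (-336 - 68)) = 1/(92786 - 404) = 1/92382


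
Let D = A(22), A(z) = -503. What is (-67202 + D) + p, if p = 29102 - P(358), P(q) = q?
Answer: -38961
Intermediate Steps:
D = -503
p = 28744 (p = 29102 - 1*358 = 29102 - 358 = 28744)
(-67202 + D) + p = (-67202 - 503) + 28744 = -67705 + 28744 = -38961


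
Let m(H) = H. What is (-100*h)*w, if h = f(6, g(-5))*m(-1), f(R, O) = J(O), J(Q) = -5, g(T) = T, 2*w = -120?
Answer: 30000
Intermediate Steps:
w = -60 (w = (1/2)*(-120) = -60)
f(R, O) = -5
h = 5 (h = -5*(-1) = 5)
(-100*h)*w = -100*5*(-60) = -500*(-60) = 30000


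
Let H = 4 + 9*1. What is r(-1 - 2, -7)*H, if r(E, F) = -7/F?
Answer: 13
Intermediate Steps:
H = 13 (H = 4 + 9 = 13)
r(-1 - 2, -7)*H = -7/(-7)*13 = -7*(-⅐)*13 = 1*13 = 13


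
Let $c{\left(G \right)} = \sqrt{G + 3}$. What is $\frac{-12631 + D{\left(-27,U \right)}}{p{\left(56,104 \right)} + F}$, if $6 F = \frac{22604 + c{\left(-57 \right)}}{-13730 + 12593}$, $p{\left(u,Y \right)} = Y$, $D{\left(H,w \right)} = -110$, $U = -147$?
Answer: $- \frac{29851670229084}{235904814755} - \frac{130378653 i \sqrt{6}}{235904814755} \approx -126.54 - 0.0013538 i$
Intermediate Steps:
$c{\left(G \right)} = \sqrt{3 + G}$
$F = - \frac{11302}{3411} - \frac{i \sqrt{6}}{2274}$ ($F = \frac{\left(22604 + \sqrt{3 - 57}\right) \frac{1}{-13730 + 12593}}{6} = \frac{\left(22604 + \sqrt{-54}\right) \frac{1}{-1137}}{6} = \frac{\left(22604 + 3 i \sqrt{6}\right) \left(- \frac{1}{1137}\right)}{6} = \frac{- \frac{22604}{1137} - \frac{i \sqrt{6}}{379}}{6} = - \frac{11302}{3411} - \frac{i \sqrt{6}}{2274} \approx -3.3134 - 0.0010772 i$)
$\frac{-12631 + D{\left(-27,U \right)}}{p{\left(56,104 \right)} + F} = \frac{-12631 - 110}{104 - \left(\frac{11302}{3411} + \frac{i \sqrt{6}}{2274}\right)} = - \frac{12741}{\frac{343442}{3411} - \frac{i \sqrt{6}}{2274}}$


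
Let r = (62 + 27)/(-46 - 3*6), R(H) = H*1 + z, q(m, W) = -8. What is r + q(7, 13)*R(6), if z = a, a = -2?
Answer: -2137/64 ≈ -33.391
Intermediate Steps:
z = -2
R(H) = -2 + H (R(H) = H*1 - 2 = H - 2 = -2 + H)
r = -89/64 (r = 89/(-46 - 18) = 89/(-64) = 89*(-1/64) = -89/64 ≈ -1.3906)
r + q(7, 13)*R(6) = -89/64 - 8*(-2 + 6) = -89/64 - 8*4 = -89/64 - 32 = -2137/64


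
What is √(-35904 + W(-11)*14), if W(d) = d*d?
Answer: I*√34210 ≈ 184.96*I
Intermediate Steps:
W(d) = d²
√(-35904 + W(-11)*14) = √(-35904 + (-11)²*14) = √(-35904 + 121*14) = √(-35904 + 1694) = √(-34210) = I*√34210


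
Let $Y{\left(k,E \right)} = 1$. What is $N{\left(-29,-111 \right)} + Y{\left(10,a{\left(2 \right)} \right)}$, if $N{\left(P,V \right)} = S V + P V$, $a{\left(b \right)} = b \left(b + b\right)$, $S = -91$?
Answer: $13321$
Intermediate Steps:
$a{\left(b \right)} = 2 b^{2}$ ($a{\left(b \right)} = b 2 b = 2 b^{2}$)
$N{\left(P,V \right)} = - 91 V + P V$
$N{\left(-29,-111 \right)} + Y{\left(10,a{\left(2 \right)} \right)} = - 111 \left(-91 - 29\right) + 1 = \left(-111\right) \left(-120\right) + 1 = 13320 + 1 = 13321$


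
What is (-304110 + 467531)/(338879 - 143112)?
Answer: 163421/195767 ≈ 0.83477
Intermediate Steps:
(-304110 + 467531)/(338879 - 143112) = 163421/195767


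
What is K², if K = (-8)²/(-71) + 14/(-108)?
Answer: 15626209/14699556 ≈ 1.0630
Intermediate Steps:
K = -3953/3834 (K = 64*(-1/71) + 14*(-1/108) = -64/71 - 7/54 = -3953/3834 ≈ -1.0310)
K² = (-3953/3834)² = 15626209/14699556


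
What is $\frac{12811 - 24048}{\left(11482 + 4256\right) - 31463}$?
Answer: $\frac{661}{925} \approx 0.71459$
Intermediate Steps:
$\frac{12811 - 24048}{\left(11482 + 4256\right) - 31463} = - \frac{11237}{15738 - 31463} = - \frac{11237}{-15725} = \left(-11237\right) \left(- \frac{1}{15725}\right) = \frac{661}{925}$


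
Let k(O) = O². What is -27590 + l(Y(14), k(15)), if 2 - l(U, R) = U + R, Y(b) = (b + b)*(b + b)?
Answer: -28597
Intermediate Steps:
Y(b) = 4*b² (Y(b) = (2*b)*(2*b) = 4*b²)
l(U, R) = 2 - R - U (l(U, R) = 2 - (U + R) = 2 - (R + U) = 2 + (-R - U) = 2 - R - U)
-27590 + l(Y(14), k(15)) = -27590 + (2 - 1*15² - 4*14²) = -27590 + (2 - 1*225 - 4*196) = -27590 + (2 - 225 - 1*784) = -27590 + (2 - 225 - 784) = -27590 - 1007 = -28597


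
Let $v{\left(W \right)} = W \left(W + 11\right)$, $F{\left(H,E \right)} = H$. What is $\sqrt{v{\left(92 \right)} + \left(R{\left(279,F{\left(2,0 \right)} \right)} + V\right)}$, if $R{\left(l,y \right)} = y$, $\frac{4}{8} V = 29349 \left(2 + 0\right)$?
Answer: $\sqrt{126874} \approx 356.19$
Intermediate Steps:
$v{\left(W \right)} = W \left(11 + W\right)$
$V = 117396$ ($V = 2 \cdot 29349 \left(2 + 0\right) = 2 \cdot 29349 \cdot 2 = 2 \cdot 58698 = 117396$)
$\sqrt{v{\left(92 \right)} + \left(R{\left(279,F{\left(2,0 \right)} \right)} + V\right)} = \sqrt{92 \left(11 + 92\right) + \left(2 + 117396\right)} = \sqrt{92 \cdot 103 + 117398} = \sqrt{9476 + 117398} = \sqrt{126874}$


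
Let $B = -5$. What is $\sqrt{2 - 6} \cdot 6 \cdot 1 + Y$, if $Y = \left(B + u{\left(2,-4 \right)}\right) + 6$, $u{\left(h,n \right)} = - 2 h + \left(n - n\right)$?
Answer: $-3 + 12 i \approx -3.0 + 12.0 i$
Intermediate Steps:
$u{\left(h,n \right)} = - 2 h$ ($u{\left(h,n \right)} = - 2 h + 0 = - 2 h$)
$Y = -3$ ($Y = \left(-5 - 4\right) + 6 = -9 + 6 = -3$)
$\sqrt{2 - 6} \cdot 6 \cdot 1 + Y = \sqrt{2 - 6} \cdot 6 \cdot 1 - 3 = \sqrt{-4} \cdot 6 - 3 = 2 i 6 - 3 = 12 i - 3 = -3 + 12 i$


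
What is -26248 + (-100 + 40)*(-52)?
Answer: -23128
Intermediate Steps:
-26248 + (-100 + 40)*(-52) = -26248 - 60*(-52) = -26248 + 3120 = -23128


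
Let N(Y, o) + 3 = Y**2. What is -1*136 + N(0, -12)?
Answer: -139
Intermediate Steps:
N(Y, o) = -3 + Y**2
-1*136 + N(0, -12) = -1*136 + (-3 + 0**2) = -136 + (-3 + 0) = -136 - 3 = -139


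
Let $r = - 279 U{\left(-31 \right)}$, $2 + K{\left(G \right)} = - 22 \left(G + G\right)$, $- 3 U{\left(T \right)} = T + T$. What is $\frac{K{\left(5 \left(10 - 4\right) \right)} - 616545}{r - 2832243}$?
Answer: $\frac{617867}{2838009} \approx 0.21771$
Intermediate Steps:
$U{\left(T \right)} = - \frac{2 T}{3}$ ($U{\left(T \right)} = - \frac{T + T}{3} = - \frac{2 T}{3}$)
$K{\left(G \right)} = -2 - 44 G$ ($K{\left(G \right)} = -2 - 22 \left(G + G\right) = -2 - 22 \cdot 2 G = -2 - 44 G$)
$r = -5766$ ($r = - 279 \left(\left(- \frac{2}{3}\right) \left(-31\right)\right) = \left(-279\right) \frac{62}{3} = -5766$)
$\frac{K{\left(5 \left(10 - 4\right) \right)} - 616545}{r - 2832243} = \frac{\left(-2 - 44 \cdot 5 \left(10 - 4\right)\right) - 616545}{-5766 - 2832243} = \frac{\left(-2 - 44 \cdot 5 \cdot 6\right) - 616545}{-2838009} = \left(\left(-2 - 1320\right) - 616545\right) \left(- \frac{1}{2838009}\right) = \left(-1322 - 616545\right) \left(- \frac{1}{2838009}\right) = \left(-617867\right) \left(- \frac{1}{2838009}\right) = \frac{617867}{2838009}$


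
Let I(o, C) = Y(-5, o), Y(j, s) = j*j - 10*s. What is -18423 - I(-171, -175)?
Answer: -20158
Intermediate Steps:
Y(j, s) = j² - 10*s
I(o, C) = 25 - 10*o (I(o, C) = (-5)² - 10*o = 25 - 10*o)
-18423 - I(-171, -175) = -18423 - (25 - 10*(-171)) = -18423 - (25 + 1710) = -18423 - 1*1735 = -18423 - 1735 = -20158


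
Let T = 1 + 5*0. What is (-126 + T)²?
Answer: 15625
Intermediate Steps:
T = 1 (T = 1 + 0 = 1)
(-126 + T)² = (-126 + 1)² = (-125)² = 15625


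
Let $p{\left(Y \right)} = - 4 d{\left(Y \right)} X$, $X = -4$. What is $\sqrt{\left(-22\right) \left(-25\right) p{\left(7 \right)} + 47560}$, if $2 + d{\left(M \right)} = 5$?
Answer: $86 \sqrt{10} \approx 271.96$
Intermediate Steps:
$d{\left(M \right)} = 3$ ($d{\left(M \right)} = -2 + 5 = 3$)
$p{\left(Y \right)} = 48$ ($p{\left(Y \right)} = \left(-4\right) 3 \left(-4\right) = \left(-12\right) \left(-4\right) = 48$)
$\sqrt{\left(-22\right) \left(-25\right) p{\left(7 \right)} + 47560} = \sqrt{\left(-22\right) \left(-25\right) 48 + 47560} = \sqrt{550 \cdot 48 + 47560} = \sqrt{26400 + 47560} = \sqrt{73960} = 86 \sqrt{10}$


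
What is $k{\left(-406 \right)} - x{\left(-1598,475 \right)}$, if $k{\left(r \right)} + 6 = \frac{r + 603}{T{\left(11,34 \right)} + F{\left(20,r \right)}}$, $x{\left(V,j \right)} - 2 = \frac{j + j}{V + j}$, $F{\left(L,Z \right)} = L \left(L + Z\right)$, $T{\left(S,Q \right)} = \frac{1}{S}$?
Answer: $- \frac{684672787}{95364037} \approx -7.1796$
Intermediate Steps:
$x{\left(V,j \right)} = 2 + \frac{2 j}{V + j}$ ($x{\left(V,j \right)} = 2 + \frac{j + j}{V + j} = 2 + \frac{2 j}{V + j}$)
$k{\left(r \right)} = -6 + \frac{603 + r}{\frac{4401}{11} + 20 r}$ ($k{\left(r \right)} = -6 + \frac{r + 603}{\frac{1}{11} + 20 \left(20 + r\right)} = -6 + \frac{603 + r}{\frac{1}{11} + \left(400 + 20 r\right)} = -6 + \frac{603 + r}{\frac{4401}{11} + 20 r}$)
$k{\left(-406 \right)} - x{\left(-1598,475 \right)} = \frac{-19773 - -531454}{4401 + 220 \left(-406\right)} - \frac{2 \left(-1598 + 2 \cdot 475\right)}{-1598 + 475} = \frac{-19773 + 531454}{4401 - 89320} - \frac{2 \left(-1598 + 950\right)}{-1123} = \frac{1}{-84919} \cdot 511681 - 2 \left(- \frac{1}{1123}\right) \left(-648\right) = \left(- \frac{1}{84919}\right) 511681 - \frac{1296}{1123} = - \frac{511681}{84919} - \frac{1296}{1123} = - \frac{684672787}{95364037}$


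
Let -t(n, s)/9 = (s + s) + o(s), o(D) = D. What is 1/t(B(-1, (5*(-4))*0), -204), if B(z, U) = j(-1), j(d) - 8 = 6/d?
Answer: 1/5508 ≈ 0.00018155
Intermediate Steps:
j(d) = 8 + 6/d
B(z, U) = 2 (B(z, U) = 8 + 6/(-1) = 8 + 6*(-1) = 8 - 6 = 2)
t(n, s) = -27*s (t(n, s) = -9*((s + s) + s) = -9*(2*s + s) = -27*s)
1/t(B(-1, (5*(-4))*0), -204) = 1/(-27*(-204)) = 1/5508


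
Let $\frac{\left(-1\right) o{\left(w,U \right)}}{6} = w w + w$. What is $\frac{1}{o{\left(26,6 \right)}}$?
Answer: $- \frac{1}{4212} \approx -0.00023742$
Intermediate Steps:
$o{\left(w,U \right)} = - 6 w - 6 w^{2}$ ($o{\left(w,U \right)} = - 6 \left(w w + w\right) = - 6 \left(w^{2} + w\right) = - 6 \left(w + w^{2}\right) = - 6 w - 6 w^{2}$)
$\frac{1}{o{\left(26,6 \right)}} = \frac{1}{\left(-6\right) 26 \left(1 + 26\right)} = \frac{1}{\left(-6\right) 26 \cdot 27} = \frac{1}{-4212} = - \frac{1}{4212}$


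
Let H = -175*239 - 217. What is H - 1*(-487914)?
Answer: 445872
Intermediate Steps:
H = -42042 (H = -41825 - 217 = -42042)
H - 1*(-487914) = -42042 - 1*(-487914) = -42042 + 487914 = 445872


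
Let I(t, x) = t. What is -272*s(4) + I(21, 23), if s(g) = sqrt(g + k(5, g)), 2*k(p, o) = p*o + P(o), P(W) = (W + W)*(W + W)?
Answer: 21 - 272*sqrt(46) ≈ -1823.8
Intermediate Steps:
P(W) = 4*W**2 (P(W) = (2*W)*(2*W) = 4*W**2)
k(p, o) = 2*o**2 + o*p/2 (k(p, o) = (p*o + 4*o**2)/2 = (o*p + 4*o**2)/2 = (4*o**2 + o*p)/2 = 2*o**2 + o*p/2)
s(g) = sqrt(g + g*(5 + 4*g)/2)
-272*s(4) + I(21, 23) = -136*sqrt(2)*sqrt(4*(7 + 4*4)) + 21 = -136*sqrt(2)*sqrt(4*(7 + 16)) + 21 = -136*sqrt(2)*sqrt(4*23) + 21 = -136*sqrt(2)*sqrt(92) + 21 = -136*sqrt(2)*2*sqrt(23) + 21 = -272*sqrt(46) + 21 = 21 - 272*sqrt(46)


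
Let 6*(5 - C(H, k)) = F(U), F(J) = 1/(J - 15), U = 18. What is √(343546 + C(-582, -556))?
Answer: √12367834/6 ≈ 586.13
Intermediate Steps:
F(J) = 1/(-15 + J)
C(H, k) = 89/18 (C(H, k) = 5 - 1/(6*(-15 + 18)) = 5 - ⅙/3 = 5 - ⅙*⅓ = 5 - 1/18 = 89/18)
√(343546 + C(-582, -556)) = √(343546 + 89/18) = √(6183917/18) = √12367834/6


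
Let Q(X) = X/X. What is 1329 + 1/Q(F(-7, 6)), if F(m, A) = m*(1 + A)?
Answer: 1330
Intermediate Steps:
Q(X) = 1
1329 + 1/Q(F(-7, 6)) = 1329 + 1/1 = 1329 + 1 = 1330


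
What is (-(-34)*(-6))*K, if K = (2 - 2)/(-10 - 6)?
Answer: 0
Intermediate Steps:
K = 0 (K = 0/(-16) = 0*(-1/16) = 0)
(-(-34)*(-6))*K = -(-34)*(-6)*0 = -17*12*0 = -204*0 = 0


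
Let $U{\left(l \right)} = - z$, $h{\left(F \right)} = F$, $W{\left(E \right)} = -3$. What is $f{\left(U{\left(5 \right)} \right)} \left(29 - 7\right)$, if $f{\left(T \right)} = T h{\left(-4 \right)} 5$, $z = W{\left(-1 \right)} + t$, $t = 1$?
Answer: $-880$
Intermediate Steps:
$z = -2$ ($z = -3 + 1 = -2$)
$U{\left(l \right)} = 2$ ($U{\left(l \right)} = \left(-1\right) \left(-2\right) = 2$)
$f{\left(T \right)} = - 20 T$ ($f{\left(T \right)} = T \left(-4\right) 5 = - 4 T 5 = - 20 T$)
$f{\left(U{\left(5 \right)} \right)} \left(29 - 7\right) = \left(-20\right) 2 \left(29 - 7\right) = \left(-40\right) 22 = -880$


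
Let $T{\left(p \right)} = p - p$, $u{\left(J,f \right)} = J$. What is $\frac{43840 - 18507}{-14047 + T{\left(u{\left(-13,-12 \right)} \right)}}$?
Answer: $- \frac{2303}{1277} \approx -1.8034$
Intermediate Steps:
$T{\left(p \right)} = 0$
$\frac{43840 - 18507}{-14047 + T{\left(u{\left(-13,-12 \right)} \right)}} = \frac{43840 - 18507}{-14047 + 0} = \frac{25333}{-14047} = 25333 \left(- \frac{1}{14047}\right) = - \frac{2303}{1277}$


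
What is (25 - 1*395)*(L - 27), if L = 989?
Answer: -355940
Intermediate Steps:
(25 - 1*395)*(L - 27) = (25 - 1*395)*(989 - 27) = (25 - 395)*962 = -370*962 = -355940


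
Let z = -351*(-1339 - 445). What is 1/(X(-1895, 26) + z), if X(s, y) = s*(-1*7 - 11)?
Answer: 1/660294 ≈ 1.5145e-6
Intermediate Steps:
X(s, y) = -18*s (X(s, y) = s*(-7 - 11) = s*(-18) = -18*s)
z = 626184 (z = -351*(-1784) = 626184)
1/(X(-1895, 26) + z) = 1/(-18*(-1895) + 626184) = 1/(34110 + 626184) = 1/660294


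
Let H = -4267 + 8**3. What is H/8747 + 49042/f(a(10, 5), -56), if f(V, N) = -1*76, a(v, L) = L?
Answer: -214627877/332386 ≈ -645.72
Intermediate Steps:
f(V, N) = -76
H = -3755 (H = -4267 + 512 = -3755)
H/8747 + 49042/f(a(10, 5), -56) = -3755/8747 + 49042/(-76) = -3755*1/8747 + 49042*(-1/76) = -3755/8747 - 24521/38 = -214627877/332386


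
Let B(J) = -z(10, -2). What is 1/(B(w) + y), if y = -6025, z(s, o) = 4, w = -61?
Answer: -1/6029 ≈ -0.00016587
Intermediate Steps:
B(J) = -4 (B(J) = -1*4 = -4)
1/(B(w) + y) = 1/(-4 - 6025) = 1/(-6029) = -1/6029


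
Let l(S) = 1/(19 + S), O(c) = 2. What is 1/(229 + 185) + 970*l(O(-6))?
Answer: 133867/2898 ≈ 46.193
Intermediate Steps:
1/(229 + 185) + 970*l(O(-6)) = 1/(229 + 185) + 970/(19 + 2) = 1/414 + 970/21 = 133867/2898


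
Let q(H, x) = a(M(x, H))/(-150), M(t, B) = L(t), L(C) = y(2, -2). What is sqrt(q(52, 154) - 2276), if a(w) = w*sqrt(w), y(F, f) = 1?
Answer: I*sqrt(2048406)/30 ≈ 47.708*I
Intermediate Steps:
L(C) = 1
M(t, B) = 1
a(w) = w**(3/2)
q(H, x) = -1/150 (q(H, x) = 1**(3/2)/(-150) = 1*(-1/150) = -1/150)
sqrt(q(52, 154) - 2276) = sqrt(-1/150 - 2276) = sqrt(-341401/150) = I*sqrt(2048406)/30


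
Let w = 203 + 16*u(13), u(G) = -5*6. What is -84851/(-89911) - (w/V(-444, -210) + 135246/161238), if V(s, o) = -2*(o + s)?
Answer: 1000881720107/3160361220324 ≈ 0.31670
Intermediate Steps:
u(G) = -30
V(s, o) = -2*o - 2*s
w = -277 (w = 203 + 16*(-30) = 203 - 480 = -277)
-84851/(-89911) - (w/V(-444, -210) + 135246/161238) = -84851/(-89911) - (-277/(-2*(-210) - 2*(-444)) + 135246/161238) = -84851*(-1/89911) - (-277/(420 + 888) + 135246*(1/161238)) = 84851/89911 - (-277/1308 + 22541/26873) = 84851/89911 - 1*22039807/35149884 = 84851/89911 - 22039807/35149884 = 1000881720107/3160361220324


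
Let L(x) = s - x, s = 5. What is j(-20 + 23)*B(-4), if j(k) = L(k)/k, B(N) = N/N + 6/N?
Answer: -⅓ ≈ -0.33333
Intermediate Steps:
B(N) = 1 + 6/N
L(x) = 5 - x
j(k) = (5 - k)/k
j(-20 + 23)*B(-4) = ((5 - (-20 + 23))/(-20 + 23))*((6 - 4)/(-4)) = ((5 - 1*3)/3)*(-¼*2) = ((5 - 3)/3)*(-½) = ((⅓)*2)*(-½) = (⅔)*(-½) = -⅓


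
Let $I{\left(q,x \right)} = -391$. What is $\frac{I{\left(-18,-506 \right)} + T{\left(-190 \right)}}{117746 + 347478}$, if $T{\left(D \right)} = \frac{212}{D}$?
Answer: $- \frac{37251}{44196280} \approx -0.00084285$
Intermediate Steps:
$\frac{I{\left(-18,-506 \right)} + T{\left(-190 \right)}}{117746 + 347478} = \frac{-391 + \frac{212}{-190}}{117746 + 347478} = \frac{-391 + 212 \left(- \frac{1}{190}\right)}{465224} = \left(-391 - \frac{106}{95}\right) \frac{1}{465224} = \left(- \frac{37251}{95}\right) \frac{1}{465224} = - \frac{37251}{44196280}$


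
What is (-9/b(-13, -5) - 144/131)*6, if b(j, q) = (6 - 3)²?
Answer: -1650/131 ≈ -12.595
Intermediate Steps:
b(j, q) = 9 (b(j, q) = 3² = 9)
(-9/b(-13, -5) - 144/131)*6 = (-9/9 - 144/131)*6 = (-9*⅑ - 144*1/131)*6 = (-1 - 144/131)*6 = -275/131*6 = -1650/131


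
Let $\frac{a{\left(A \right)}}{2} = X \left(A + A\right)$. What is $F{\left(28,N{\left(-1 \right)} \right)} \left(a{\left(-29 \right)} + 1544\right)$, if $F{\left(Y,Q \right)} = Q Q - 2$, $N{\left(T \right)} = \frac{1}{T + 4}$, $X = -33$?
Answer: $- \frac{91324}{9} \approx -10147.0$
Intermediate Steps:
$a{\left(A \right)} = - 132 A$ ($a{\left(A \right)} = 2 \left(- 33 \left(A + A\right)\right) = 2 \left(- 33 \cdot 2 A\right) = 2 \left(- 66 A\right) = - 132 A$)
$N{\left(T \right)} = \frac{1}{4 + T}$
$F{\left(Y,Q \right)} = -2 + Q^{2}$ ($F{\left(Y,Q \right)} = Q^{2} - 2 = -2 + Q^{2}$)
$F{\left(28,N{\left(-1 \right)} \right)} \left(a{\left(-29 \right)} + 1544\right) = \left(-2 + \left(\frac{1}{4 - 1}\right)^{2}\right) \left(\left(-132\right) \left(-29\right) + 1544\right) = \left(-2 + \left(\frac{1}{3}\right)^{2}\right) \left(3828 + 1544\right) = \left(-2 + \left(\frac{1}{3}\right)^{2}\right) 5372 = \left(-2 + \frac{1}{9}\right) 5372 = \left(- \frac{17}{9}\right) 5372 = - \frac{91324}{9}$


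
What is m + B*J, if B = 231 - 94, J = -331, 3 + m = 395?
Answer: -44955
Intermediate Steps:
m = 392 (m = -3 + 395 = 392)
B = 137
m + B*J = 392 + 137*(-331) = 392 - 45347 = -44955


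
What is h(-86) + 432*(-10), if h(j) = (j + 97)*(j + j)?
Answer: -6212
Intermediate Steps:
h(j) = 2*j*(97 + j) (h(j) = (97 + j)*(2*j) = 2*j*(97 + j))
h(-86) + 432*(-10) = 2*(-86)*(97 - 86) + 432*(-10) = 2*(-86)*11 - 4320 = -1892 - 4320 = -6212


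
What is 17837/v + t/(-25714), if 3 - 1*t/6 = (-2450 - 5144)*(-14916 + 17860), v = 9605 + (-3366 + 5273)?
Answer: -771883007795/148009784 ≈ -5215.1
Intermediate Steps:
v = 11512 (v = 9605 + 1907 = 11512)
t = 134140434 (t = 18 - 6*(-2450 - 5144)*(-14916 + 17860) = 18 - (-45564)*2944 = 18 - 6*(-22356736) = 18 + 134140416 = 134140434)
17837/v + t/(-25714) = 17837/11512 + 134140434/(-25714) = 17837*(1/11512) + 134140434*(-1/25714) = 17837/11512 - 67070217/12857 = -771883007795/148009784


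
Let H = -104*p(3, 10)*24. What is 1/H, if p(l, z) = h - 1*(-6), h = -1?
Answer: -1/12480 ≈ -8.0128e-5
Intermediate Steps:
p(l, z) = 5 (p(l, z) = -1 - 1*(-6) = -1 + 6 = 5)
H = -12480 (H = -104*5*24 = -520*24 = -12480)
1/H = 1/(-12480) = -1/12480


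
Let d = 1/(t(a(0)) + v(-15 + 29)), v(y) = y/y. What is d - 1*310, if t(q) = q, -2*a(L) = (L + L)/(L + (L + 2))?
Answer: -309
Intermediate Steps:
a(L) = -L/(2 + 2*L) (a(L) = -(L + L)/(2*(L + (L + 2))) = -2*L/(2*(L + (2 + L))) = -2*L/(2*(2 + 2*L)) = -L/(2 + 2*L))
v(y) = 1
d = 1 (d = 1/(-1*0/(2 + 2*0) + 1) = 1/(-1*0/(2 + 0) + 1) = 1/(-1*0/2 + 1) = 1/(-1*0*½ + 1) = 1/(0 + 1) = 1/1 = 1)
d - 1*310 = 1 - 1*310 = 1 - 310 = -309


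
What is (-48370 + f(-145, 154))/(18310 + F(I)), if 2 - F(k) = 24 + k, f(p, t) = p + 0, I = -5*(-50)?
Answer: -48515/18038 ≈ -2.6896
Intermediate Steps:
I = 250
f(p, t) = p
F(k) = -22 - k (F(k) = 2 - (24 + k) = 2 + (-24 - k) = -22 - k)
(-48370 + f(-145, 154))/(18310 + F(I)) = (-48370 - 145)/(18310 + (-22 - 1*250)) = -48515/(18310 + (-22 - 250)) = -48515/(18310 - 272) = -48515/18038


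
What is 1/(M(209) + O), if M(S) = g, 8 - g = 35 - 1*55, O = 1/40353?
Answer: 40353/1129885 ≈ 0.035714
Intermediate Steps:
O = 1/40353 ≈ 2.4781e-5
g = 28 (g = 8 - (35 - 1*55) = 8 - (35 - 55) = 8 - 1*(-20) = 8 + 20 = 28)
M(S) = 28
1/(M(209) + O) = 1/(28 + 1/40353) = 1/(1129885/40353) = 40353/1129885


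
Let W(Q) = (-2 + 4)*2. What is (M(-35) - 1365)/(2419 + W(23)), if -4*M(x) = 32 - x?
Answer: -5527/9692 ≈ -0.57026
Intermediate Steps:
W(Q) = 4 (W(Q) = 2*2 = 4)
M(x) = -8 + x/4 (M(x) = -(32 - x)/4 = -8 + x/4)
(M(-35) - 1365)/(2419 + W(23)) = ((-8 + (¼)*(-35)) - 1365)/(2419 + 4) = ((-8 - 35/4) - 1365)/2423 = (-67/4 - 1365)*(1/2423) = -5527/4*1/2423 = -5527/9692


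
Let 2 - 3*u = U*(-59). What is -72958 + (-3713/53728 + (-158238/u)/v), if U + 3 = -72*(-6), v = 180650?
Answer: -8962426270746043221/122843523240800 ≈ -72958.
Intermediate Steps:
U = 429 (U = -3 - 72*(-6) = -3 + 432 = 429)
u = 25313/3 (u = 2/3 - 143*(-59) = 2/3 - 1/3*(-25311) = 2/3 + 8437 = 25313/3 ≈ 8437.7)
-72958 + (-3713/53728 + (-158238/u)/v) = -72958 + (-3713/53728 - 158238/25313/3/180650) = -72958 + (-3713*1/53728 - 158238*3/25313*(1/180650)) = -72958 + (-3713/53728 - 474714/25313*1/180650) = -72958 + (-3713/53728 - 237357/2286396725) = -72958 - 8502143756821/122843523240800 = -8962426270746043221/122843523240800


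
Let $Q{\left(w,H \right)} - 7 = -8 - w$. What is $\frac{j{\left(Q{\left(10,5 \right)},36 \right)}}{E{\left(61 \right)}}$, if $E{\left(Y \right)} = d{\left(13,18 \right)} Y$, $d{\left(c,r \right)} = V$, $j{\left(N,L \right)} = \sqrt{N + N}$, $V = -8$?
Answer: $- \frac{i \sqrt{22}}{488} \approx - 0.0096115 i$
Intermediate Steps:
$Q{\left(w,H \right)} = -1 - w$ ($Q{\left(w,H \right)} = 7 - \left(8 + w\right) = -1 - w$)
$j{\left(N,L \right)} = \sqrt{2} \sqrt{N}$ ($j{\left(N,L \right)} = \sqrt{2 N} = \sqrt{2} \sqrt{N}$)
$d{\left(c,r \right)} = -8$
$E{\left(Y \right)} = - 8 Y$
$\frac{j{\left(Q{\left(10,5 \right)},36 \right)}}{E{\left(61 \right)}} = \frac{\sqrt{2} \sqrt{-1 - 10}}{\left(-8\right) 61} = \frac{\sqrt{2} \sqrt{-1 - 10}}{-488} = \sqrt{2} \sqrt{-11} \left(- \frac{1}{488}\right) = \sqrt{2} i \sqrt{11} \left(- \frac{1}{488}\right) = i \sqrt{22} \left(- \frac{1}{488}\right) = - \frac{i \sqrt{22}}{488}$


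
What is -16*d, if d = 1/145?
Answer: -16/145 ≈ -0.11034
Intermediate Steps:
d = 1/145 ≈ 0.0068966
-16*d = -16*1/145 = -16/145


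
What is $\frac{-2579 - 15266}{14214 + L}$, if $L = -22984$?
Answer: $\frac{3569}{1754} \approx 2.0348$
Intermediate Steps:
$\frac{-2579 - 15266}{14214 + L} = \frac{-2579 - 15266}{14214 - 22984} = - \frac{17845}{-8770} = \left(-17845\right) \left(- \frac{1}{8770}\right) = \frac{3569}{1754}$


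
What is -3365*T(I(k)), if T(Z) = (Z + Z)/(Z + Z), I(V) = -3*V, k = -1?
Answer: -3365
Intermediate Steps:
T(Z) = 1 (T(Z) = (2*Z)/((2*Z)) = (2*Z)*(1/(2*Z)) = 1)
-3365*T(I(k)) = -3365*1 = -3365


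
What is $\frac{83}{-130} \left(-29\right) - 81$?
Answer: $- \frac{8123}{130} \approx -62.485$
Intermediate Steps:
$\frac{83}{-130} \left(-29\right) - 81 = 83 \left(- \frac{1}{130}\right) \left(-29\right) - 81 = \left(- \frac{83}{130}\right) \left(-29\right) - 81 = \frac{2407}{130} - 81 = - \frac{8123}{130}$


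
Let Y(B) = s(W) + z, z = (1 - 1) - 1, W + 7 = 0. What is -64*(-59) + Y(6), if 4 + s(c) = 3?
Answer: 3774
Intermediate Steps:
W = -7 (W = -7 + 0 = -7)
s(c) = -1 (s(c) = -4 + 3 = -1)
z = -1 (z = 0 - 1 = -1)
Y(B) = -2 (Y(B) = -1 - 1 = -2)
-64*(-59) + Y(6) = -64*(-59) - 2 = 3776 - 2 = 3774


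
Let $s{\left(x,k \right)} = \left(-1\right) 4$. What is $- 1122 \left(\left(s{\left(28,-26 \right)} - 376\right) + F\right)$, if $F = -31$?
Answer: $461142$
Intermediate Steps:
$s{\left(x,k \right)} = -4$
$- 1122 \left(\left(s{\left(28,-26 \right)} - 376\right) + F\right) = - 1122 \left(\left(-4 - 376\right) - 31\right) = - 1122 \left(-380 - 31\right) = \left(-1122\right) \left(-411\right) = 461142$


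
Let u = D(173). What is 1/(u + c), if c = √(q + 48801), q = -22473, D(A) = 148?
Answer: -37/1106 + √6582/2212 ≈ 0.0032231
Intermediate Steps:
u = 148
c = 2*√6582 (c = √(-22473 + 48801) = √26328 = 2*√6582 ≈ 162.26)
1/(u + c) = 1/(148 + 2*√6582)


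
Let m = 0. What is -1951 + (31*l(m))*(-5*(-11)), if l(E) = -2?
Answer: -5361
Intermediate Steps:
-1951 + (31*l(m))*(-5*(-11)) = -1951 + (31*(-2))*(-5*(-11)) = -1951 - 62*55 = -1951 - 3410 = -5361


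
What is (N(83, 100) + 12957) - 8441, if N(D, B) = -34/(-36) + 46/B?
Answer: 1016416/225 ≈ 4517.4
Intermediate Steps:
N(D, B) = 17/18 + 46/B (N(D, B) = -34*(-1/36) + 46/B = 17/18 + 46/B)
(N(83, 100) + 12957) - 8441 = ((17/18 + 46/100) + 12957) - 8441 = ((17/18 + 46*(1/100)) + 12957) - 8441 = ((17/18 + 23/50) + 12957) - 8441 = (316/225 + 12957) - 8441 = 2915641/225 - 8441 = 1016416/225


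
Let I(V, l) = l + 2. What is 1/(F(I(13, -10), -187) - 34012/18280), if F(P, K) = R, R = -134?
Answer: -4570/620883 ≈ -0.0073605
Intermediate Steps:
I(V, l) = 2 + l
F(P, K) = -134
1/(F(I(13, -10), -187) - 34012/18280) = 1/(-134 - 34012/18280) = 1/(-134 - 34012*1/18280) = 1/(-134 - 8503/4570) = 1/(-620883/4570) = -4570/620883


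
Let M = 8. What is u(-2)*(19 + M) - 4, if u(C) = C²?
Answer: 104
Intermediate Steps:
u(-2)*(19 + M) - 4 = (-2)²*(19 + 8) - 4 = 4*27 - 4 = 108 - 4 = 104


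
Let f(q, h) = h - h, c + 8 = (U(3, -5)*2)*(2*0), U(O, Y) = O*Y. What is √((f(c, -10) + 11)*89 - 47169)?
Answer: I*√46190 ≈ 214.92*I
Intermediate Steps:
c = -8 (c = -8 + ((3*(-5))*2)*(2*0) = -8 - 15*2*0 = -8 - 30*0 = -8 + 0 = -8)
f(q, h) = 0
√((f(c, -10) + 11)*89 - 47169) = √((0 + 11)*89 - 47169) = √(11*89 - 47169) = √(979 - 47169) = √(-46190) = I*√46190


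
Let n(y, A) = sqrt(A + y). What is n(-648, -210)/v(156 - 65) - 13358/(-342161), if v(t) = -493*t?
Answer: 13358/342161 - I*sqrt(858)/44863 ≈ 0.03904 - 0.00065291*I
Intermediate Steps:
n(-648, -210)/v(156 - 65) - 13358/(-342161) = sqrt(-210 - 648)/((-493*(156 - 65))) - 13358/(-342161) = sqrt(-858)/((-493*91)) - 13358*(-1/342161) = (I*sqrt(858))/(-44863) + 13358/342161 = (I*sqrt(858))*(-1/44863) + 13358/342161 = -I*sqrt(858)/44863 + 13358/342161 = 13358/342161 - I*sqrt(858)/44863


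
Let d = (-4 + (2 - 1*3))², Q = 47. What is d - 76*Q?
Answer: -3547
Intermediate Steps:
d = 25 (d = (-4 + (2 - 3))² = (-4 - 1)² = (-5)² = 25)
d - 76*Q = 25 - 76*47 = 25 - 3572 = -3547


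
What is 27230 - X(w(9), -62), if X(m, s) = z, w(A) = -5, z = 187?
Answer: 27043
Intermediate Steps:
X(m, s) = 187
27230 - X(w(9), -62) = 27230 - 1*187 = 27230 - 187 = 27043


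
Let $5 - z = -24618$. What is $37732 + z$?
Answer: $62355$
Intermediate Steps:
$z = 24623$ ($z = 5 - -24618 = 5 + 24618 = 24623$)
$37732 + z = 37732 + 24623 = 62355$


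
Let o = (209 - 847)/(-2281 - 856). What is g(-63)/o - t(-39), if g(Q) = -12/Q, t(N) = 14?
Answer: -87512/6699 ≈ -13.063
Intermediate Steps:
o = 638/3137 (o = -638/(-3137) = -638*(-1/3137) = 638/3137 ≈ 0.20338)
g(-63)/o - t(-39) = (-12/(-63))/(638/3137) - 1*14 = -12*(-1/63)*(3137/638) - 14 = (4/21)*(3137/638) - 14 = 6274/6699 - 14 = -87512/6699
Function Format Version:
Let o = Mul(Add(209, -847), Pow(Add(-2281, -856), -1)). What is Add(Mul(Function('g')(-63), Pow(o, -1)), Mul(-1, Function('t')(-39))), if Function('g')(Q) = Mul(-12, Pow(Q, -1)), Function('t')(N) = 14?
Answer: Rational(-87512, 6699) ≈ -13.063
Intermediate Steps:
o = Rational(638, 3137) (o = Mul(-638, Pow(-3137, -1)) = Mul(-638, Rational(-1, 3137)) = Rational(638, 3137) ≈ 0.20338)
Add(Mul(Function('g')(-63), Pow(o, -1)), Mul(-1, Function('t')(-39))) = Add(Mul(Mul(-12, Pow(-63, -1)), Pow(Rational(638, 3137), -1)), Mul(-1, 14)) = Add(Mul(Mul(-12, Rational(-1, 63)), Rational(3137, 638)), -14) = Add(Mul(Rational(4, 21), Rational(3137, 638)), -14) = Add(Rational(6274, 6699), -14) = Rational(-87512, 6699)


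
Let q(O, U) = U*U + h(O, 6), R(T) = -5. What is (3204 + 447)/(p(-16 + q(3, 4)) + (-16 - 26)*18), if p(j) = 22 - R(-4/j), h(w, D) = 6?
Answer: -1217/243 ≈ -5.0082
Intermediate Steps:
q(O, U) = 6 + U² (q(O, U) = U*U + 6 = U² + 6 = 6 + U²)
p(j) = 27 (p(j) = 22 - 1*(-5) = 22 + 5 = 27)
(3204 + 447)/(p(-16 + q(3, 4)) + (-16 - 26)*18) = (3204 + 447)/(27 + (-16 - 26)*18) = 3651/(27 - 42*18) = 3651/(27 - 756) = 3651/(-729) = 3651*(-1/729) = -1217/243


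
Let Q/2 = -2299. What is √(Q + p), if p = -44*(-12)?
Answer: I*√4070 ≈ 63.797*I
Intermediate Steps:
p = 528
Q = -4598 (Q = 2*(-2299) = -4598)
√(Q + p) = √(-4598 + 528) = √(-4070) = I*√4070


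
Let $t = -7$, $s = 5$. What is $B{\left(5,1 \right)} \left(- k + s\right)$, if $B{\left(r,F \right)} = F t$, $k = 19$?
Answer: $98$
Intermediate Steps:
$B{\left(r,F \right)} = - 7 F$ ($B{\left(r,F \right)} = F \left(-7\right) = - 7 F$)
$B{\left(5,1 \right)} \left(- k + s\right) = \left(-7\right) 1 \left(\left(-1\right) 19 + 5\right) = - 7 \left(-19 + 5\right) = \left(-7\right) \left(-14\right) = 98$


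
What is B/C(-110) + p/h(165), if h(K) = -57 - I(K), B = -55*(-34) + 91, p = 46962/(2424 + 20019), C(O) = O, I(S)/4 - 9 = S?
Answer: -3682804471/206550410 ≈ -17.830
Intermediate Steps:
I(S) = 36 + 4*S
p = 15654/7481 (p = 46962/22443 = 46962*(1/22443) = 15654/7481 ≈ 2.0925)
B = 1961 (B = 1870 + 91 = 1961)
h(K) = -93 - 4*K (h(K) = -57 - (36 + 4*K) = -57 + (-36 - 4*K) = -93 - 4*K)
B/C(-110) + p/h(165) = 1961/(-110) + 15654/(7481*(-93 - 4*165)) = 1961*(-1/110) + 15654/(7481*(-93 - 660)) = -1961/110 + (15654/7481)/(-753) = -1961/110 + (15654/7481)*(-1/753) = -1961/110 - 5218/1877731 = -3682804471/206550410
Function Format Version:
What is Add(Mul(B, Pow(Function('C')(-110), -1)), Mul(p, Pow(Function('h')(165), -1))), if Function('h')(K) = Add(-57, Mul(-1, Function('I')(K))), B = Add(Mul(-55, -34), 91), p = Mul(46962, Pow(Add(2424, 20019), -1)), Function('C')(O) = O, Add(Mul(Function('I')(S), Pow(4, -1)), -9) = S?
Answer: Rational(-3682804471, 206550410) ≈ -17.830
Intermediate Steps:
Function('I')(S) = Add(36, Mul(4, S))
p = Rational(15654, 7481) (p = Mul(46962, Pow(22443, -1)) = Mul(46962, Rational(1, 22443)) = Rational(15654, 7481) ≈ 2.0925)
B = 1961 (B = Add(1870, 91) = 1961)
Function('h')(K) = Add(-93, Mul(-4, K)) (Function('h')(K) = Add(-57, Mul(-1, Add(36, Mul(4, K)))) = Add(-57, Add(-36, Mul(-4, K))) = Add(-93, Mul(-4, K)))
Add(Mul(B, Pow(Function('C')(-110), -1)), Mul(p, Pow(Function('h')(165), -1))) = Add(Mul(1961, Pow(-110, -1)), Mul(Rational(15654, 7481), Pow(Add(-93, Mul(-4, 165)), -1))) = Add(Mul(1961, Rational(-1, 110)), Mul(Rational(15654, 7481), Pow(Add(-93, -660), -1))) = Add(Rational(-1961, 110), Mul(Rational(15654, 7481), Pow(-753, -1))) = Add(Rational(-1961, 110), Mul(Rational(15654, 7481), Rational(-1, 753))) = Add(Rational(-1961, 110), Rational(-5218, 1877731)) = Rational(-3682804471, 206550410)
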